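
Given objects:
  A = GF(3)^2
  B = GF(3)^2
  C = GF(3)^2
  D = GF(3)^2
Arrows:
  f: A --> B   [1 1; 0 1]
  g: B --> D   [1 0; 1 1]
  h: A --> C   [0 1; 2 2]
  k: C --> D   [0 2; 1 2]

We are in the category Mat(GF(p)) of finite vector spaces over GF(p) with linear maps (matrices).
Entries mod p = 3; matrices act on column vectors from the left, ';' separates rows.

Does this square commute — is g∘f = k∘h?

Answer: COMMUTES

Trace:
Along f;g (path 1):
  e0=[1,0] f-->[1,0] g-->[1,1]
  e1=[0,1] f-->[1,1] g-->[1,2]
  composite₁ = [1 1; 1 2]
Along h;k (path 2):
  e0=[1,0] h-->[0,2] k-->[1,1]
  e1=[0,1] h-->[1,2] k-->[1,2]
  composite₂ = [1 1; 1 2]
Equal? equal; square commutes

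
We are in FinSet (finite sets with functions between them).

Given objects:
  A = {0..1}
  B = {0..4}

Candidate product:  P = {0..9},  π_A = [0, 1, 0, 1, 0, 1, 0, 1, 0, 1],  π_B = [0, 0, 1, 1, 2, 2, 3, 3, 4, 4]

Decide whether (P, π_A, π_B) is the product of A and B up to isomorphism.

|A|·|B| = 2·5 = 10;  |P| = 10
Check the pairing map k ↦ (π_A(k), π_B(k)):
  0 ↦ (0,0)
  1 ↦ (1,0)
  2 ↦ (0,1)
  3 ↦ (1,1)
  4 ↦ (0,2)
  5 ↦ (1,2)
  6 ↦ (0,3)
  7 ↦ (1,3)
  8 ↦ (0,4)
  9 ↦ (1,4)
distinct pairs in image: 10 / 10 needed
  → bijection onto A×B; projections well-typed.

Answer: VALID PRODUCT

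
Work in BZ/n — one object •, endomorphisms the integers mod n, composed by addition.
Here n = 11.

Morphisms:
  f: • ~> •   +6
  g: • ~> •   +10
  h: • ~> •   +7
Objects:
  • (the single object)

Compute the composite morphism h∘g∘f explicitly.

Answer: +1

Trace:
  0 +6≡6 +10≡5 +7≡1  (mod 11)
result: +1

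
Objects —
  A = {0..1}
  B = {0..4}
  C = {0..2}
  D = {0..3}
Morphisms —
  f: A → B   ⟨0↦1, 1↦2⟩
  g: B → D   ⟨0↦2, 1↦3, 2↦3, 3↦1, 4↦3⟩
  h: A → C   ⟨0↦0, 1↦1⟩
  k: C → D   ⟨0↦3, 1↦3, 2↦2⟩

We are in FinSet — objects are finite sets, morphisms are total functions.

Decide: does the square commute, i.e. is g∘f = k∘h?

Path 1 = f;g:
  0 f→1 g→3
  1 f→2 g→3
  result₁ = ⟨0↦3, 1↦3⟩
Path 2 = h;k:
  0 h→0 k→3
  1 h→1 k→3
  result₂ = ⟨0↦3, 1↦3⟩
Equal? equal; square commutes

Answer: COMMUTES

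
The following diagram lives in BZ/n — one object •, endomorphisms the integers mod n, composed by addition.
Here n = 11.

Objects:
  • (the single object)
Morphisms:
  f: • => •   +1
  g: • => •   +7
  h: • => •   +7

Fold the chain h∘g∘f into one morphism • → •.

  0 +1≡1 +7≡8 +7≡4  (mod 11)
⟦path⟧: +4

Answer: +4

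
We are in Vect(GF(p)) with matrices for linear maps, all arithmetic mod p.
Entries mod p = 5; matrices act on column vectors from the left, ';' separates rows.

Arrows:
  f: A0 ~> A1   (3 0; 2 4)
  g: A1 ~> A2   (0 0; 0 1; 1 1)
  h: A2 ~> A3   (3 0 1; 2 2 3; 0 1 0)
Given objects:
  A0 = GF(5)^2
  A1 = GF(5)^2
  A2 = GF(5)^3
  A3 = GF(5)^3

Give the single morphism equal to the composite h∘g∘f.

  e0=(1,0) f~>(3,2) g~>(0,2,0) h~>(0,4,2)
  e1=(0,1) f~>(0,4) g~>(0,4,4) h~>(4,0,4)
⟦path⟧: (0 4; 4 0; 2 4)

Answer: (0 4; 4 0; 2 4)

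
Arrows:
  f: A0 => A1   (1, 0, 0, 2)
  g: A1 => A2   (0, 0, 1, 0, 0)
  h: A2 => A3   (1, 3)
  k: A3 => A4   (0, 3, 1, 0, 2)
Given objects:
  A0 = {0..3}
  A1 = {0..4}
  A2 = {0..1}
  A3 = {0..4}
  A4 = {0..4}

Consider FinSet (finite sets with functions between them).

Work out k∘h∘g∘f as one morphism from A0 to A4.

Answer: (3, 3, 3, 0)

Derivation:
  0 f=>1 g=>0 h=>1 k=>3
  1 f=>0 g=>0 h=>1 k=>3
  2 f=>0 g=>0 h=>1 k=>3
  3 f=>2 g=>1 h=>3 k=>0
result: (3, 3, 3, 0)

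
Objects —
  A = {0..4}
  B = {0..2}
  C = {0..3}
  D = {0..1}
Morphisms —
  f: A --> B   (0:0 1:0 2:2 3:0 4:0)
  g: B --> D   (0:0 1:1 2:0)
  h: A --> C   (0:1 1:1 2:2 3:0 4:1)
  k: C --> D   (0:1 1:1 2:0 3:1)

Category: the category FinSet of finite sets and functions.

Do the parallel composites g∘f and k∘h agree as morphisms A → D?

1) trace f;g:
  0 f-->0 g-->0
  1 f-->0 g-->0
  2 f-->2 g-->0
  3 f-->0 g-->0
  4 f-->0 g-->0
  composite₁ = (0:0 1:0 2:0 3:0 4:0)
2) trace h;k:
  0 h-->1 k-->1
  1 h-->1 k-->1
  2 h-->2 k-->0
  3 h-->0 k-->1
  4 h-->1 k-->1
  composite₂ = (0:1 1:1 2:0 3:1 4:1)
Equal? NO — does not commute

Answer: DOES NOT COMMUTE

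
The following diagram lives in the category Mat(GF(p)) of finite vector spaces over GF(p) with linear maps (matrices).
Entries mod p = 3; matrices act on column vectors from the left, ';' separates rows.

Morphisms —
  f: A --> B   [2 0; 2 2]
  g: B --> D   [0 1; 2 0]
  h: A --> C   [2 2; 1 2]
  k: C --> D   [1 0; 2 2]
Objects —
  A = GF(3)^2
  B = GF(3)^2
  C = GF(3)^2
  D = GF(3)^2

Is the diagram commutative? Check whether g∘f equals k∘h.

1) trace f;g:
  e0=⟨1,0⟩ f-->⟨2,2⟩ g-->⟨2,1⟩
  e1=⟨0,1⟩ f-->⟨0,2⟩ g-->⟨2,0⟩
  ⟦path⟧₁ = [2 2; 1 0]
2) trace h;k:
  e0=⟨1,0⟩ h-->⟨2,1⟩ k-->⟨2,0⟩
  e1=⟨0,1⟩ h-->⟨2,2⟩ k-->⟨2,2⟩
  ⟦path⟧₂ = [2 2; 0 2]
Equal? differ; not commutative

Answer: DOES NOT COMMUTE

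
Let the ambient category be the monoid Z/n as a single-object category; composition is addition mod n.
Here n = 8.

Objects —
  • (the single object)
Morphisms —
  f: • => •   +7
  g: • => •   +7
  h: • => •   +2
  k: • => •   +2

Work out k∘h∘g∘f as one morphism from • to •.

Answer: +2

Derivation:
  0 +7≡7 +7≡6 +2≡0 +2≡2  (mod 8)
⟦path⟧: +2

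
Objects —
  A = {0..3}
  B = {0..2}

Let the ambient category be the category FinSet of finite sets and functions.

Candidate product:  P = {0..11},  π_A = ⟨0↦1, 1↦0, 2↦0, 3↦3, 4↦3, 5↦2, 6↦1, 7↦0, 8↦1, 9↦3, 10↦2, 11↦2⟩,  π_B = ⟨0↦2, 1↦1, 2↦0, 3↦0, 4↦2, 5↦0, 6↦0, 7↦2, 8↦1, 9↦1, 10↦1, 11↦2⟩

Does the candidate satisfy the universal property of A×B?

Answer: VALID PRODUCT

Derivation:
|A|·|B| = 4·3 = 12;  |P| = 12
Check the pairing map k ↦ (π_A(k), π_B(k)):
  0 ↦ (1,2)
  1 ↦ (0,1)
  2 ↦ (0,0)
  3 ↦ (3,0)
  4 ↦ (3,2)
  5 ↦ (2,0)
  6 ↦ (1,0)
  7 ↦ (0,2)
  8 ↦ (1,1)
  9 ↦ (3,1)
  10 ↦ (2,1)
  11 ↦ (2,2)
distinct pairs in image: 12 / 12 needed
  → bijection onto A×B; projections well-typed.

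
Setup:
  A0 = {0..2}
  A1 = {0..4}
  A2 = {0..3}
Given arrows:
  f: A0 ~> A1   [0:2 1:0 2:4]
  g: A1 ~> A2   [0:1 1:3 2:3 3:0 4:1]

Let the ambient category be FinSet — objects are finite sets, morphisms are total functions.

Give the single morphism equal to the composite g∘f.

  0 f~>2 g~>3
  1 f~>0 g~>1
  2 f~>4 g~>1
⟦path⟧: [0:3 1:1 2:1]

Answer: [0:3 1:1 2:1]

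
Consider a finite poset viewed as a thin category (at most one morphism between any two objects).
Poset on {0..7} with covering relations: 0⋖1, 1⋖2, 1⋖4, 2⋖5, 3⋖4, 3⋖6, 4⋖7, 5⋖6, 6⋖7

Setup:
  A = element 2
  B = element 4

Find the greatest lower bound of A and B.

Answer: A∧B = 1

Work:
Common predecessors of 2,4: {0,1}
  0 ⊑ 1
  1 ⊑ 1
glb = 1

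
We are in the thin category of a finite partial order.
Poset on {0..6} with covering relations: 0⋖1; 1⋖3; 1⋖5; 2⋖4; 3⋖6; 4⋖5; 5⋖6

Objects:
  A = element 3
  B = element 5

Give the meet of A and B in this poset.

Answer: A∧B = 1

Work:
Lower bounds of A=3 and B=5: {0,1}
  0 <= 1
  1 <= 1
glb = 1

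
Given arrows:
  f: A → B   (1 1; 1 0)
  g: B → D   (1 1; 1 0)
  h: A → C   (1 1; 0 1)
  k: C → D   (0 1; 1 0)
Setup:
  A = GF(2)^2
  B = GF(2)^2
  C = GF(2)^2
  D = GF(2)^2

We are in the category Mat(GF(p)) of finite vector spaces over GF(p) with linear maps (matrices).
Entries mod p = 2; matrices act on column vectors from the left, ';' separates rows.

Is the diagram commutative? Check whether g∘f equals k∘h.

Answer: COMMUTES

Work:
Path 1 = f;g:
  e0=(1,0) f→(1,1) g→(0,1)
  e1=(0,1) f→(1,0) g→(1,1)
  result₁ = (0 1; 1 1)
Path 2 = h;k:
  e0=(1,0) h→(1,0) k→(0,1)
  e1=(0,1) h→(1,1) k→(1,1)
  result₂ = (0 1; 1 1)
Equal? same morphism ✓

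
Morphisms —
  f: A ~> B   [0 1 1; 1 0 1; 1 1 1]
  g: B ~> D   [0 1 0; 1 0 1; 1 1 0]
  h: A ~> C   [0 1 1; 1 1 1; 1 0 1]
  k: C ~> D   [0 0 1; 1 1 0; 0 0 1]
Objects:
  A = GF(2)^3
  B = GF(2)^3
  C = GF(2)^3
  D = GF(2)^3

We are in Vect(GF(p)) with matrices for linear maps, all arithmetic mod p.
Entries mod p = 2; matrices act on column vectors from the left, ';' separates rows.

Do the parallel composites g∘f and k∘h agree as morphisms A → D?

Path 1 = f;g:
  e0=[1,0,0] f~>[0,1,1] g~>[1,1,1]
  e1=[0,1,0] f~>[1,0,1] g~>[0,0,1]
  e2=[0,0,1] f~>[1,1,1] g~>[1,0,0]
  result₁ = [1 0 1; 1 0 0; 1 1 0]
Path 2 = h;k:
  e0=[1,0,0] h~>[0,1,1] k~>[1,1,1]
  e1=[0,1,0] h~>[1,1,0] k~>[0,0,0]
  e2=[0,0,1] h~>[1,1,1] k~>[1,0,1]
  result₂ = [1 0 1; 1 0 0; 1 0 1]
Equal? distinct morphisms ✗

Answer: DOES NOT COMMUTE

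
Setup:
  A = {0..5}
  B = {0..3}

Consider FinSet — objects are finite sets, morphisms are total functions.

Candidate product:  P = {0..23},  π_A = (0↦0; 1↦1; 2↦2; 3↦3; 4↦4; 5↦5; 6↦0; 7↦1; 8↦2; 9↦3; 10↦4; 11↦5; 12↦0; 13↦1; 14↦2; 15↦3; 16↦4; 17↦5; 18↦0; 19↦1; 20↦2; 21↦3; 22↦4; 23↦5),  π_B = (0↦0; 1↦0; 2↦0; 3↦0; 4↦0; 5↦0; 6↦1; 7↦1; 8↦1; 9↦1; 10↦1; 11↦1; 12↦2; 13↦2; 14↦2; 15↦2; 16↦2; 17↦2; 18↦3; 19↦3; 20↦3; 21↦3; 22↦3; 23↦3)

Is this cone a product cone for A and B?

Answer: VALID PRODUCT

Derivation:
|A|·|B| = 6·4 = 24;  |P| = 24
Check the pairing map k ↦ (π_A(k), π_B(k)):
  0 ↦ (0,0)
  1 ↦ (1,0)
  2 ↦ (2,0)
  3 ↦ (3,0)
  4 ↦ (4,0)
  5 ↦ (5,0)
  6 ↦ (0,1)
  7 ↦ (1,1)
  8 ↦ (2,1)
  9 ↦ (3,1)
  10 ↦ (4,1)
  11 ↦ (5,1)
  12 ↦ (0,2)
  13 ↦ (1,2)
  14 ↦ (2,2)
  15 ↦ (3,2)
  16 ↦ (4,2)
  17 ↦ (5,2)
  18 ↦ (0,3)
  19 ↦ (1,3)
  20 ↦ (2,3)
  21 ↦ (3,3)
  22 ↦ (4,3)
  23 ↦ (5,3)
distinct pairs in image: 24 / 24 needed
  → bijection onto A×B; projections well-typed.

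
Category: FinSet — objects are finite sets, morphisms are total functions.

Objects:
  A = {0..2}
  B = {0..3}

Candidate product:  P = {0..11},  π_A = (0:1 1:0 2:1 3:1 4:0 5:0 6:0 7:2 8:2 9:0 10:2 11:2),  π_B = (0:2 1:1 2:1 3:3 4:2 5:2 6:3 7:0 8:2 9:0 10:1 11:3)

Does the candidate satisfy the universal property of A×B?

Answer: NOT A VALID PRODUCT — duplicate pair at indices 5,4

Trace:
|A|·|B| = 3·4 = 12;  |P| = 12
Check the pairing map k ↦ (π_A(k), π_B(k)):
  0 : (1,2)
  1 : (0,1)
  2 : (1,1)
  3 : (1,3)
  4 : (0,2)
  5 : (0,2)  ✗ repeats pair of k=4
  6 : (0,3)
  7 : (2,0)
  8 : (2,2)
  9 : (0,0)
  10 : (2,1)
  11 : (2,3)
distinct pairs in image: 11 / 12 needed
  → (0,2) hit at k=4 and k=5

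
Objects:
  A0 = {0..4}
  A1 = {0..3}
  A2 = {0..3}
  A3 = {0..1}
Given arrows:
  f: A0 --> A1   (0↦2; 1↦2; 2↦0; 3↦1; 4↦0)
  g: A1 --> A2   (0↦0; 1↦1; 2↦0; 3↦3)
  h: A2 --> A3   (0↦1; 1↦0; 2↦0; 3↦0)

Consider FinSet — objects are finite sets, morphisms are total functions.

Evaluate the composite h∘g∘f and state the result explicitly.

Answer: (0↦1; 1↦1; 2↦1; 3↦0; 4↦1)

Derivation:
  0 f-->2 g-->0 h-->1
  1 f-->2 g-->0 h-->1
  2 f-->0 g-->0 h-->1
  3 f-->1 g-->1 h-->0
  4 f-->0 g-->0 h-->1
composite: (0↦1; 1↦1; 2↦1; 3↦0; 4↦1)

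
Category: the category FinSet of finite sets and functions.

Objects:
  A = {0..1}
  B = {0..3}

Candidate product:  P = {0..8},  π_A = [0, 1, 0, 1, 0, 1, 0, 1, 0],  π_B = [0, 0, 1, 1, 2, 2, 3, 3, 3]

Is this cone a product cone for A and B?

Answer: NOT A VALID PRODUCT — |P|=9 ≠ |A|·|B|=8

Derivation:
|A|·|B| = 2·4 = 8;  |P| = 9
  → cardinalities differ; no bijection possible.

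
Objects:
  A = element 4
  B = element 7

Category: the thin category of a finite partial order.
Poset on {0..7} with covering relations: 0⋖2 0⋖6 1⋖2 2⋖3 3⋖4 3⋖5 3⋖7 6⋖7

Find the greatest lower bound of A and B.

Answer: A∧B = 3

Trace:
Common predecessors of 4,7: {0,1,2,3}
  0 ≤ 3
  1 ≤ 3
  2 ≤ 3
  3 ≤ 3
glb = 3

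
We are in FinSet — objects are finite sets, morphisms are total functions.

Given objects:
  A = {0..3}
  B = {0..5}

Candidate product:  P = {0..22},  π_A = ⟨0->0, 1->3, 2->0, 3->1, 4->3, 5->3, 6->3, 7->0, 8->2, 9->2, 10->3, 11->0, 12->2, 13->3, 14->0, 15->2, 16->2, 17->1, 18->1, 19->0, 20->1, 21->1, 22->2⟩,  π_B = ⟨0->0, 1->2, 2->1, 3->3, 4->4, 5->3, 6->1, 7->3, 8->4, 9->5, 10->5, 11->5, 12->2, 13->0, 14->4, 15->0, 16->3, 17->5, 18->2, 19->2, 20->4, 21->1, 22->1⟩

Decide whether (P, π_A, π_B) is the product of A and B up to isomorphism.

|A|·|B| = 4·6 = 24;  |P| = 23
  → cardinalities differ; no bijection possible.

Answer: NOT A VALID PRODUCT — |P|=23 ≠ |A|·|B|=24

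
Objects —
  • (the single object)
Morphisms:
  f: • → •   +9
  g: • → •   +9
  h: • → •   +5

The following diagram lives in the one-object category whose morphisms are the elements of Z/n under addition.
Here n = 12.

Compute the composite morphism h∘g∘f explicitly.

Answer: +11

Trace:
  0 +9≡9 +9≡6 +5≡11  (mod 12)
result: +11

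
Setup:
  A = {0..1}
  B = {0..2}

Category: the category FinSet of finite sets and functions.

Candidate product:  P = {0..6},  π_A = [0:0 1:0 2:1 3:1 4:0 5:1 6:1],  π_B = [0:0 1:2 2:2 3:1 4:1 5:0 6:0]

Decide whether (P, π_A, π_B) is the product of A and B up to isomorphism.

Answer: NOT A VALID PRODUCT — |P|=7 ≠ |A|·|B|=6

Work:
|A|·|B| = 2·3 = 6;  |P| = 7
  → cardinalities differ; no bijection possible.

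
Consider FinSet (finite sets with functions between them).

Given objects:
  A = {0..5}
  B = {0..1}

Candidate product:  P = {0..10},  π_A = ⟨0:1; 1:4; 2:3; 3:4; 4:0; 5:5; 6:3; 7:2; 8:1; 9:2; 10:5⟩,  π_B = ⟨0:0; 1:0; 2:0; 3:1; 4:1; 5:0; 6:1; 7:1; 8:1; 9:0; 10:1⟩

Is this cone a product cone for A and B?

Answer: NOT A VALID PRODUCT — |P|=11 ≠ |A|·|B|=12

Work:
|A|·|B| = 6·2 = 12;  |P| = 11
  → cardinalities differ; no bijection possible.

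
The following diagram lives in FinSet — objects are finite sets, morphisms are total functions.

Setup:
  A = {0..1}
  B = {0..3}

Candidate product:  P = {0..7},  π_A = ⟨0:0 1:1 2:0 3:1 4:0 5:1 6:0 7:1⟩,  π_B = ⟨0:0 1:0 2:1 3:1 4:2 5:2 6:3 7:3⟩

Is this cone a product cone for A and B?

Answer: VALID PRODUCT

Work:
|A|·|B| = 2·4 = 8;  |P| = 8
Check the pairing map k ↦ (π_A(k), π_B(k)):
  0 : (0,0)
  1 : (1,0)
  2 : (0,1)
  3 : (1,1)
  4 : (0,2)
  5 : (1,2)
  6 : (0,3)
  7 : (1,3)
distinct pairs in image: 8 / 8 needed
  → bijection onto A×B; projections well-typed.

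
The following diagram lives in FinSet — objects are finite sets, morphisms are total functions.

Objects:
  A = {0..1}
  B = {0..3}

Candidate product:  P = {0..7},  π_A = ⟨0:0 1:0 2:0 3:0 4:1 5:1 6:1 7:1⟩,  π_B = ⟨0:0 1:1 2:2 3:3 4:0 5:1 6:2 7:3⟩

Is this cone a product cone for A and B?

Answer: VALID PRODUCT

Trace:
|A|·|B| = 2·4 = 8;  |P| = 8
Check the pairing map k ↦ (π_A(k), π_B(k)):
  0 : (0,0)
  1 : (0,1)
  2 : (0,2)
  3 : (0,3)
  4 : (1,0)
  5 : (1,1)
  6 : (1,2)
  7 : (1,3)
distinct pairs in image: 8 / 8 needed
  → bijection onto A×B; projections well-typed.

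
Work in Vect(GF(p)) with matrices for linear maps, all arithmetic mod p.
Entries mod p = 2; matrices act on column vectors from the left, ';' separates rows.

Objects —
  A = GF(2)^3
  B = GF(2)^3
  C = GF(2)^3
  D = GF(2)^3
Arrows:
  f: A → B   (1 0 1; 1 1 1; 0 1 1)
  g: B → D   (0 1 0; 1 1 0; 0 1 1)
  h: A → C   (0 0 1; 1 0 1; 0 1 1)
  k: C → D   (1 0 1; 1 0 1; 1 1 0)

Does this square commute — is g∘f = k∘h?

1) trace f;g:
  e0=⟨1,0,0⟩ f→⟨1,1,0⟩ g→⟨1,0,1⟩
  e1=⟨0,1,0⟩ f→⟨0,1,1⟩ g→⟨1,1,0⟩
  e2=⟨0,0,1⟩ f→⟨1,1,1⟩ g→⟨1,0,0⟩
  ⟦path⟧₁ = (1 1 1; 0 1 0; 1 0 0)
2) trace h;k:
  e0=⟨1,0,0⟩ h→⟨0,1,0⟩ k→⟨0,0,1⟩
  e1=⟨0,1,0⟩ h→⟨0,0,1⟩ k→⟨1,1,0⟩
  e2=⟨0,0,1⟩ h→⟨1,1,1⟩ k→⟨0,0,0⟩
  ⟦path⟧₂ = (0 1 0; 0 1 0; 1 0 0)
Equal? distinct morphisms ✗

Answer: DOES NOT COMMUTE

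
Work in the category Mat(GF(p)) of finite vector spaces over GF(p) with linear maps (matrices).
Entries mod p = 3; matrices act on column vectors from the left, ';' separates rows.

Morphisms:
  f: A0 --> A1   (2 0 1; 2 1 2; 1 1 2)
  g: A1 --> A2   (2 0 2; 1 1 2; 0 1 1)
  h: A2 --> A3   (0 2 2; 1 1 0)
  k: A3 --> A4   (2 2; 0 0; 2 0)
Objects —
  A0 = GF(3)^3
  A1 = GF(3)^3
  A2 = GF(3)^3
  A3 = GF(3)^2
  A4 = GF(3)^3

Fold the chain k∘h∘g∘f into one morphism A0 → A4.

  e0=⟨1,0,0⟩ f-->⟨2,2,1⟩ g-->⟨0,0,0⟩ h-->⟨0,0⟩ k-->⟨0,0,0⟩
  e1=⟨0,1,0⟩ f-->⟨0,1,1⟩ g-->⟨2,0,2⟩ h-->⟨1,2⟩ k-->⟨0,0,2⟩
  e2=⟨0,0,1⟩ f-->⟨1,2,2⟩ g-->⟨0,1,1⟩ h-->⟨1,1⟩ k-->⟨1,0,2⟩
⟦path⟧: (0 0 1; 0 0 0; 0 2 2)

Answer: (0 0 1; 0 0 0; 0 2 2)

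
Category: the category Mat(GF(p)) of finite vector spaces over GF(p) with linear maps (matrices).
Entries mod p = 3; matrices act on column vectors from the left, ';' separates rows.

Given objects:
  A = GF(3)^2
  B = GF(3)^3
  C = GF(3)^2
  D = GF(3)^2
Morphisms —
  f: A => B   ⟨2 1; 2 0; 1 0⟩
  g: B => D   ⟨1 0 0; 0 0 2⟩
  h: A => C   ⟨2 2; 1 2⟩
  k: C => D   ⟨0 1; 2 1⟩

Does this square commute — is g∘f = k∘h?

1) trace f;g:
  e0=⟨1,0⟩ f=>⟨2,2,1⟩ g=>⟨2,2⟩
  e1=⟨0,1⟩ f=>⟨1,0,0⟩ g=>⟨1,0⟩
  composite₁ = ⟨2 1; 2 0⟩
2) trace h;k:
  e0=⟨1,0⟩ h=>⟨2,1⟩ k=>⟨1,2⟩
  e1=⟨0,1⟩ h=>⟨2,2⟩ k=>⟨2,0⟩
  composite₂ = ⟨1 2; 2 0⟩
Equal? distinct morphisms ✗

Answer: DOES NOT COMMUTE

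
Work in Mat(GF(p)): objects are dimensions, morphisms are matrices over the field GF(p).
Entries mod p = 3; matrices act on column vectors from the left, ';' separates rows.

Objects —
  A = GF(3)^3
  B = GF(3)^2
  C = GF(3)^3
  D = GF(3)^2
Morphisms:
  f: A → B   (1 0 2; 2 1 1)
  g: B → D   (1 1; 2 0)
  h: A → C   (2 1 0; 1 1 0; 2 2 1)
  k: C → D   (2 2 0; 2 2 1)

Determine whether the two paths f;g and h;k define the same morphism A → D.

Answer: COMMUTES

Trace:
1) trace f;g:
  e0=[1,0,0] f→[1,2] g→[0,2]
  e1=[0,1,0] f→[0,1] g→[1,0]
  e2=[0,0,1] f→[2,1] g→[0,1]
  result₁ = (0 1 0; 2 0 1)
2) trace h;k:
  e0=[1,0,0] h→[2,1,2] k→[0,2]
  e1=[0,1,0] h→[1,1,2] k→[1,0]
  e2=[0,0,1] h→[0,0,1] k→[0,1]
  result₂ = (0 1 0; 2 0 1)
Equal? YES — commutes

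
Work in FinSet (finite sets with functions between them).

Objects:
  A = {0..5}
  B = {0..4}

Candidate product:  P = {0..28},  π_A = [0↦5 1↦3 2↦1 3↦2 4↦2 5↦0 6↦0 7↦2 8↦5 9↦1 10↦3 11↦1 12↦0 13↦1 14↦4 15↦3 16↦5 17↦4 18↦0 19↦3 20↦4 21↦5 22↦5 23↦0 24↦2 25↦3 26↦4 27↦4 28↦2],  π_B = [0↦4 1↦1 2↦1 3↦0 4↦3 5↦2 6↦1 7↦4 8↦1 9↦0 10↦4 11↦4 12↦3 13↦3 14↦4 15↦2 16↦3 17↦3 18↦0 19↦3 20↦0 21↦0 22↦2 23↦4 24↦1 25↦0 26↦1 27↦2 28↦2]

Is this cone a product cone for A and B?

Answer: NOT A VALID PRODUCT — |P|=29 ≠ |A|·|B|=30

Derivation:
|A|·|B| = 6·5 = 30;  |P| = 29
  → cardinalities differ; no bijection possible.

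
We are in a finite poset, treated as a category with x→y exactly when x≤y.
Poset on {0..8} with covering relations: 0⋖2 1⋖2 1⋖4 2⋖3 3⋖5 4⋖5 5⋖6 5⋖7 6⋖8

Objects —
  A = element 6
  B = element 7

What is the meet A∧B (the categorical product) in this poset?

Answer: A∧B = 5

Derivation:
Common predecessors of 6,7: {0,1,2,3,4,5}
  0 ≤ 5
  1 ≤ 5
  2 ≤ 5
  3 ≤ 5
  4 ≤ 5
  5 ≤ 5
glb = 5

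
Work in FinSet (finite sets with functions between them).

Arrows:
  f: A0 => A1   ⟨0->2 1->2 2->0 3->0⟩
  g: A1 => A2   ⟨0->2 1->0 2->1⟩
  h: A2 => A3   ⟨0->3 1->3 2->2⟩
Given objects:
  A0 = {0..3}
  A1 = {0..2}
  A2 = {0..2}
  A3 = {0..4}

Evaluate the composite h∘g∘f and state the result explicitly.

Answer: ⟨0->3 1->3 2->2 3->2⟩

Trace:
  0 f=>2 g=>1 h=>3
  1 f=>2 g=>1 h=>3
  2 f=>0 g=>2 h=>2
  3 f=>0 g=>2 h=>2
⟦path⟧: ⟨0->3 1->3 2->2 3->2⟩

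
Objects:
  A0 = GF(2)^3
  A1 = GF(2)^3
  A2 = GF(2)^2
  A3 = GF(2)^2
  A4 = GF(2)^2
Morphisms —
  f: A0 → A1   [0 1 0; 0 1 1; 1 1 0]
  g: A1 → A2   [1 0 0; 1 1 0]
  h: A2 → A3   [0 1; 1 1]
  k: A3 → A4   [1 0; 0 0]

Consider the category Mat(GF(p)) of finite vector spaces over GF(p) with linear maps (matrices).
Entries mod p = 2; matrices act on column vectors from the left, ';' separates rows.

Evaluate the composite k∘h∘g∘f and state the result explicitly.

Answer: [0 0 1; 0 0 0]

Derivation:
  e0=[1,0,0] f→[0,0,1] g→[0,0] h→[0,0] k→[0,0]
  e1=[0,1,0] f→[1,1,1] g→[1,0] h→[0,1] k→[0,0]
  e2=[0,0,1] f→[0,1,0] g→[0,1] h→[1,1] k→[1,0]
composite: [0 0 1; 0 0 0]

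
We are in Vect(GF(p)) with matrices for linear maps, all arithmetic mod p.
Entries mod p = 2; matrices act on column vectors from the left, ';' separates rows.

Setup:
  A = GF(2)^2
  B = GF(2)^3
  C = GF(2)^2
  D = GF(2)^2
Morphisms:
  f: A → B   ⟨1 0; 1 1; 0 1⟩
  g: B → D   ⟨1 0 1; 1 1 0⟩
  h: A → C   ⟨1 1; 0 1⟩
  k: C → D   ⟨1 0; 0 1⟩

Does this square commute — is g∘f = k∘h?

Answer: COMMUTES

Derivation:
Along f;g (path 1):
  e0=⟨1,0⟩ f→⟨1,1,0⟩ g→⟨1,0⟩
  e1=⟨0,1⟩ f→⟨0,1,1⟩ g→⟨1,1⟩
  composite₁ = ⟨1 1; 0 1⟩
Along h;k (path 2):
  e0=⟨1,0⟩ h→⟨1,0⟩ k→⟨1,0⟩
  e1=⟨0,1⟩ h→⟨1,1⟩ k→⟨1,1⟩
  composite₂ = ⟨1 1; 0 1⟩
Equal? YES — commutes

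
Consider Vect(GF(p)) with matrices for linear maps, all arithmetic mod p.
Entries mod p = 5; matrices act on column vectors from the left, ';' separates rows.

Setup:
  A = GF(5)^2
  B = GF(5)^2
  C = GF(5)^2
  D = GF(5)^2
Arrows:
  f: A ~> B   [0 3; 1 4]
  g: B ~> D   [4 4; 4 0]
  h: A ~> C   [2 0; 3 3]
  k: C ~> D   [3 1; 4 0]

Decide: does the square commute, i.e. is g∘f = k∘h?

Path 1 = f;g:
  e0=[1,0] f~>[0,1] g~>[4,0]
  e1=[0,1] f~>[3,4] g~>[3,2]
  result₁ = [4 3; 0 2]
Path 2 = h;k:
  e0=[1,0] h~>[2,3] k~>[4,3]
  e1=[0,1] h~>[0,3] k~>[3,0]
  result₂ = [4 3; 3 0]
Equal? differ; not commutative

Answer: DOES NOT COMMUTE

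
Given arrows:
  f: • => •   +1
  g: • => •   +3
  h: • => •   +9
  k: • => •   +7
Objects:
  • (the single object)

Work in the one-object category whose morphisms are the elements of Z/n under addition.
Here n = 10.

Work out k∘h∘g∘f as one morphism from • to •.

  0 +1≡1 +3≡4 +9≡3 +7≡0  (mod 10)
⟦path⟧: +0

Answer: +0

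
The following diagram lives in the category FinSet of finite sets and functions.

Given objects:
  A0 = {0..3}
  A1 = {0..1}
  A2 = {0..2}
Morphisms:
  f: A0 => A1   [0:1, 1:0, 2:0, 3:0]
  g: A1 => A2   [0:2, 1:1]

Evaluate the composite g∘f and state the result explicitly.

  0 f=>1 g=>1
  1 f=>0 g=>2
  2 f=>0 g=>2
  3 f=>0 g=>2
result: [0:1, 1:2, 2:2, 3:2]

Answer: [0:1, 1:2, 2:2, 3:2]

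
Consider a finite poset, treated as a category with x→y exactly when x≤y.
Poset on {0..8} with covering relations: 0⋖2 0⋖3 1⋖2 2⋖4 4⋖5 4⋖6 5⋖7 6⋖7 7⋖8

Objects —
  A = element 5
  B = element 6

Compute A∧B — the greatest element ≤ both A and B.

Answer: A∧B = 4

Derivation:
{x : x⊑A ∧ x⊑B} = {0,1,2,4}  (A=5, B=6)
  0 ⊑ 4
  1 ⊑ 4
  2 ⊑ 4
  4 ⊑ 4
glb = 4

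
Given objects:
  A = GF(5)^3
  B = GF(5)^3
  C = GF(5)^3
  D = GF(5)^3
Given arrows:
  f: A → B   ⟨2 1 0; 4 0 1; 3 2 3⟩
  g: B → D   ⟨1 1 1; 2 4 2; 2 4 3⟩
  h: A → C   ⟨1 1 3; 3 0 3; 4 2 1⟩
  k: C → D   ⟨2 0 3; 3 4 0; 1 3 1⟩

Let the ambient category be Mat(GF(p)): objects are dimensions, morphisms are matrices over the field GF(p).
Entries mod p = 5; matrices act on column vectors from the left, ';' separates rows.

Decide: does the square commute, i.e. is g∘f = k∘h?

Answer: DOES NOT COMMUTE

Derivation:
Along f;g (path 1):
  e0=(1,0,0) f→(2,4,3) g→(4,1,4)
  e1=(0,1,0) f→(1,0,2) g→(3,1,3)
  e2=(0,0,1) f→(0,1,3) g→(4,0,3)
  result₁ = ⟨4 3 4; 1 1 0; 4 3 3⟩
Along h;k (path 2):
  e0=(1,0,0) h→(1,3,4) k→(4,0,4)
  e1=(0,1,0) h→(1,0,2) k→(3,3,3)
  e2=(0,0,1) h→(3,3,1) k→(4,1,3)
  result₂ = ⟨4 3 4; 0 3 1; 4 3 3⟩
Equal? NO — does not commute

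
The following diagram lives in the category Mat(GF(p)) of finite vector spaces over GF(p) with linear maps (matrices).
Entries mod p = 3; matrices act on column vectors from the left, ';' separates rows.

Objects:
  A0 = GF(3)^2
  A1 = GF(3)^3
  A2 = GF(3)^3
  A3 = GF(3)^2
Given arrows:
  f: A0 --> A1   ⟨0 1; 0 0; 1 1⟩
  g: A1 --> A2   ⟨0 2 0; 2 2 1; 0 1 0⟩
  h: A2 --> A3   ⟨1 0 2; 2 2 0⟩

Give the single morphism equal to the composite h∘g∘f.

Answer: ⟨0 0; 2 0⟩

Derivation:
  e0=⟨1,0⟩ f-->⟨0,0,1⟩ g-->⟨0,1,0⟩ h-->⟨0,2⟩
  e1=⟨0,1⟩ f-->⟨1,0,1⟩ g-->⟨0,0,0⟩ h-->⟨0,0⟩
composite: ⟨0 0; 2 0⟩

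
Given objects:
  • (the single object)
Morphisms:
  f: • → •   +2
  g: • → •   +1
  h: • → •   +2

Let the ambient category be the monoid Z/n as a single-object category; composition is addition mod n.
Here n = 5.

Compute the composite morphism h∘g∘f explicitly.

Answer: +0

Derivation:
  0 +2≡2 +1≡3 +2≡0  (mod 5)
composite: +0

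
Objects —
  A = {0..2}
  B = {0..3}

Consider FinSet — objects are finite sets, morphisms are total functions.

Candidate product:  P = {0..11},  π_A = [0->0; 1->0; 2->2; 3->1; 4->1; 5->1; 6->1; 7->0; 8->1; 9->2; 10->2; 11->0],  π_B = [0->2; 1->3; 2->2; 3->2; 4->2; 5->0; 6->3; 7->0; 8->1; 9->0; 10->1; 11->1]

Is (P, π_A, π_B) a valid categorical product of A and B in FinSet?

|A|·|B| = 3·4 = 12;  |P| = 12
Check the pairing map k ↦ (π_A(k), π_B(k)):
  0 -> (0,2)
  1 -> (0,3)
  2 -> (2,2)
  3 -> (1,2)
  4 -> (1,2)  ✗ repeats pair of k=3
  5 -> (1,0)
  6 -> (1,3)
  7 -> (0,0)
  8 -> (1,1)
  9 -> (2,0)
  10 -> (2,1)
  11 -> (0,1)
distinct pairs in image: 11 / 12 needed
  → (1,2) hit at k=3 and k=4

Answer: NOT A VALID PRODUCT — duplicate pair at indices 4,3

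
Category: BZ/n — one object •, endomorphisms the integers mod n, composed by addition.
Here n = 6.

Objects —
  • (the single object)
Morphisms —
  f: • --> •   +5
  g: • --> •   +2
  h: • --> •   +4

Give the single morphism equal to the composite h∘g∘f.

  0 +5≡5 +2≡1 +4≡5  (mod 6)
composite: +5

Answer: +5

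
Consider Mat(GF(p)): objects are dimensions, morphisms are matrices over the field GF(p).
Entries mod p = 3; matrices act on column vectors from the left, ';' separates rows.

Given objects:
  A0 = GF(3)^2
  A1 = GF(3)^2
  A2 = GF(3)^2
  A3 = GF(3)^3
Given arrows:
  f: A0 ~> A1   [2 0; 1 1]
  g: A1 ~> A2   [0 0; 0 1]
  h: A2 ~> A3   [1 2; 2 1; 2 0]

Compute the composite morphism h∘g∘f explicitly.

Answer: [2 2; 1 1; 0 0]

Derivation:
  e0=(1,0) f~>(2,1) g~>(0,1) h~>(2,1,0)
  e1=(0,1) f~>(0,1) g~>(0,1) h~>(2,1,0)
composite: [2 2; 1 1; 0 0]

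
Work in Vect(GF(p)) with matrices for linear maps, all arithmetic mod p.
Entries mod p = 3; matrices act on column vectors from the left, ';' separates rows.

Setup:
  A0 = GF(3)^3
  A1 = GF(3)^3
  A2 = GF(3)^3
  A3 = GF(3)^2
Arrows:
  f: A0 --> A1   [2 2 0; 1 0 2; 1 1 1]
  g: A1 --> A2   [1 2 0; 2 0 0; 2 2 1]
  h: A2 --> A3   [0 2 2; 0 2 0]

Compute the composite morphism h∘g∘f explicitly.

Answer: [1 0 1; 2 2 0]

Trace:
  e0=[1,0,0] f-->[2,1,1] g-->[1,1,1] h-->[1,2]
  e1=[0,1,0] f-->[2,0,1] g-->[2,1,2] h-->[0,2]
  e2=[0,0,1] f-->[0,2,1] g-->[1,0,2] h-->[1,0]
composite: [1 0 1; 2 2 0]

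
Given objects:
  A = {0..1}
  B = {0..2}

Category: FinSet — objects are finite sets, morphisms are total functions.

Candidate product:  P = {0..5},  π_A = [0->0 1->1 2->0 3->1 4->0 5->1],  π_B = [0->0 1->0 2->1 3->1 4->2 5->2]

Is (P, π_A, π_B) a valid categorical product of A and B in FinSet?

Answer: VALID PRODUCT

Derivation:
|A|·|B| = 2·3 = 6;  |P| = 6
Check the pairing map k ↦ (π_A(k), π_B(k)):
  0 -> (0,0)
  1 -> (1,0)
  2 -> (0,1)
  3 -> (1,1)
  4 -> (0,2)
  5 -> (1,2)
distinct pairs in image: 6 / 6 needed
  → bijection onto A×B; projections well-typed.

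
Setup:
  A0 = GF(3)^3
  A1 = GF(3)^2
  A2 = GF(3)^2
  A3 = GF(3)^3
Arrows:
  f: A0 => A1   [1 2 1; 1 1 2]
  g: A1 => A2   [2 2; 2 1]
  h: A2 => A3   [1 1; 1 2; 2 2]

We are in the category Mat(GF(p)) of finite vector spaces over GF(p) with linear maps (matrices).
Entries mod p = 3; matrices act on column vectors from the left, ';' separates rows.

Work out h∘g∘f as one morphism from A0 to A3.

Answer: [1 2 1; 1 1 2; 2 1 2]

Work:
  e0=(1,0,0) f=>(1,1) g=>(1,0) h=>(1,1,2)
  e1=(0,1,0) f=>(2,1) g=>(0,2) h=>(2,1,1)
  e2=(0,0,1) f=>(1,2) g=>(0,1) h=>(1,2,2)
⟦path⟧: [1 2 1; 1 1 2; 2 1 2]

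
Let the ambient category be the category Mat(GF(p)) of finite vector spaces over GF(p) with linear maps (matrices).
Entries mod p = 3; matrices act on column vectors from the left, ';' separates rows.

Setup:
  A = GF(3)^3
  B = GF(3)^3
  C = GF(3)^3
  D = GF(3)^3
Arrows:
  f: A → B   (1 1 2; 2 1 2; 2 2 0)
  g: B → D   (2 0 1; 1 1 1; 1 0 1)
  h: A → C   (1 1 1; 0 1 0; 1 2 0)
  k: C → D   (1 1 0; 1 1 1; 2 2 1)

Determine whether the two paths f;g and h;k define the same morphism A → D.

Answer: DOES NOT COMMUTE

Derivation:
1) trace f;g:
  e0=⟨1,0,0⟩ f→⟨1,2,2⟩ g→⟨1,2,0⟩
  e1=⟨0,1,0⟩ f→⟨1,1,2⟩ g→⟨1,1,0⟩
  e2=⟨0,0,1⟩ f→⟨2,2,0⟩ g→⟨1,1,2⟩
  ⟦path⟧₁ = (1 1 1; 2 1 1; 0 0 2)
2) trace h;k:
  e0=⟨1,0,0⟩ h→⟨1,0,1⟩ k→⟨1,2,0⟩
  e1=⟨0,1,0⟩ h→⟨1,1,2⟩ k→⟨2,1,0⟩
  e2=⟨0,0,1⟩ h→⟨1,0,0⟩ k→⟨1,1,2⟩
  ⟦path⟧₂ = (1 2 1; 2 1 1; 0 0 2)
Equal? differ; not commutative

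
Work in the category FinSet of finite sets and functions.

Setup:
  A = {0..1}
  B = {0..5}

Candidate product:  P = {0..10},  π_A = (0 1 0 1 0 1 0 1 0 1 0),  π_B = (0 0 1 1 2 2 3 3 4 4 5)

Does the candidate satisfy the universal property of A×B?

|A|·|B| = 2·6 = 12;  |P| = 11
  → cardinalities differ; no bijection possible.

Answer: NOT A VALID PRODUCT — |P|=11 ≠ |A|·|B|=12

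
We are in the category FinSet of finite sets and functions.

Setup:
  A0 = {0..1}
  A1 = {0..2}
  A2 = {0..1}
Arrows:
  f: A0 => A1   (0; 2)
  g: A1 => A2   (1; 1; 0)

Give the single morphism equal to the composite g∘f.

  0 f=>0 g=>1
  1 f=>2 g=>0
composite: (1; 0)

Answer: (1; 0)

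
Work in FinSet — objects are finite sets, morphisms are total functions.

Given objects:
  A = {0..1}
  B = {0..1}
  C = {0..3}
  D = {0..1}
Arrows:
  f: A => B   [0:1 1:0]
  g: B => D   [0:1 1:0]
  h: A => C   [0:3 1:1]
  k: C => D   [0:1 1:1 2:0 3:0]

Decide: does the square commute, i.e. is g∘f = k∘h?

Along f;g (path 1):
  0 f=>1 g=>0
  1 f=>0 g=>1
  ⟦path⟧₁ = [0:0 1:1]
Along h;k (path 2):
  0 h=>3 k=>0
  1 h=>1 k=>1
  ⟦path⟧₂ = [0:0 1:1]
Equal? equal; square commutes

Answer: COMMUTES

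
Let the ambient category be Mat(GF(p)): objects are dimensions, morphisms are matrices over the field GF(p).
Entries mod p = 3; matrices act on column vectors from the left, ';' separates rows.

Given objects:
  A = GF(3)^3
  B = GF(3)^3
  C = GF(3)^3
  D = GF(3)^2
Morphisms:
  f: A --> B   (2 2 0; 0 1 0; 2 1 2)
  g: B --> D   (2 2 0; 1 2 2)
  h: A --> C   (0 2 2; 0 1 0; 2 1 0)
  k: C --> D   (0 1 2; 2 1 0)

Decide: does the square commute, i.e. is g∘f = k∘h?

Answer: DOES NOT COMMUTE

Derivation:
Along f;g (path 1):
  e0=(1,0,0) f-->(2,0,2) g-->(1,0)
  e1=(0,1,0) f-->(2,1,1) g-->(0,0)
  e2=(0,0,1) f-->(0,0,2) g-->(0,1)
  ⟦path⟧₁ = (1 0 0; 0 0 1)
Along h;k (path 2):
  e0=(1,0,0) h-->(0,0,2) k-->(1,0)
  e1=(0,1,0) h-->(2,1,1) k-->(0,2)
  e2=(0,0,1) h-->(2,0,0) k-->(0,1)
  ⟦path⟧₂ = (1 0 0; 0 2 1)
Equal? differ; not commutative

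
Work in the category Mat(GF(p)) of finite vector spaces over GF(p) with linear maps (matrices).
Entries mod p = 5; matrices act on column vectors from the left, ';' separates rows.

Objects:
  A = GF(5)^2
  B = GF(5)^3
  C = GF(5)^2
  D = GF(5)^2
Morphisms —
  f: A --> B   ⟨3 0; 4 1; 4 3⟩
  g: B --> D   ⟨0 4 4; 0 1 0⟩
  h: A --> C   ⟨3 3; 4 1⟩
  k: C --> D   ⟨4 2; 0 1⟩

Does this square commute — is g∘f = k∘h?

Along f;g (path 1):
  e0=⟨1,0⟩ f-->⟨3,4,4⟩ g-->⟨2,4⟩
  e1=⟨0,1⟩ f-->⟨0,1,3⟩ g-->⟨1,1⟩
  ⟦path⟧₁ = ⟨2 1; 4 1⟩
Along h;k (path 2):
  e0=⟨1,0⟩ h-->⟨3,4⟩ k-->⟨0,4⟩
  e1=⟨0,1⟩ h-->⟨3,1⟩ k-->⟨4,1⟩
  ⟦path⟧₂ = ⟨0 4; 4 1⟩
Equal? NO — does not commute

Answer: DOES NOT COMMUTE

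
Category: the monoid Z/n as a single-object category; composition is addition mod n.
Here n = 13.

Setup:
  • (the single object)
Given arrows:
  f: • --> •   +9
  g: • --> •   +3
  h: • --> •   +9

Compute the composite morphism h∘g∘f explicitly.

  0 +9≡9 +3≡12 +9≡8  (mod 13)
result: +8

Answer: +8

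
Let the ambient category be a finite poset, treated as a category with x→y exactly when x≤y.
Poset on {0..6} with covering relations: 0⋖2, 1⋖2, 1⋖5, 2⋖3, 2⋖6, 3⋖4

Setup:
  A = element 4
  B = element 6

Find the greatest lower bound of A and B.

Answer: A∧B = 2

Trace:
Lower bounds of A=4 and B=6: {0,1,2}
  0 ⊑ 2
  1 ⊑ 2
  2 ⊑ 2
glb = 2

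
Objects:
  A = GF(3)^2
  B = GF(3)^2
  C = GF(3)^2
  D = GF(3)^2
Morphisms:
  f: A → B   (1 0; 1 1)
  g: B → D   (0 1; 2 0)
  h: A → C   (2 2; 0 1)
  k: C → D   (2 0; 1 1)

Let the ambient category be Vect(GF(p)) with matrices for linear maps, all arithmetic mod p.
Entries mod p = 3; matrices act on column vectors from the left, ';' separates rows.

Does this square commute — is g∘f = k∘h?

Answer: COMMUTES

Trace:
Along f;g (path 1):
  e0=[1,0] f→[1,1] g→[1,2]
  e1=[0,1] f→[0,1] g→[1,0]
  result₁ = (1 1; 2 0)
Along h;k (path 2):
  e0=[1,0] h→[2,0] k→[1,2]
  e1=[0,1] h→[2,1] k→[1,0]
  result₂ = (1 1; 2 0)
Equal? YES — commutes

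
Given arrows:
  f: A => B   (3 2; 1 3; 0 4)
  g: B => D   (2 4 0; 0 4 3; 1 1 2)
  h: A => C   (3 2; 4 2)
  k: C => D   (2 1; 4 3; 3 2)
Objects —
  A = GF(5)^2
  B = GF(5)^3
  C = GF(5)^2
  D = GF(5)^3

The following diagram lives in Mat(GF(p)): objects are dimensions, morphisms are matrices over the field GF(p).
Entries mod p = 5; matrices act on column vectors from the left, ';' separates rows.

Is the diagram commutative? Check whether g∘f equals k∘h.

Along f;g (path 1):
  e0=⟨1,0⟩ f=>⟨3,1,0⟩ g=>⟨0,4,4⟩
  e1=⟨0,1⟩ f=>⟨2,3,4⟩ g=>⟨1,4,3⟩
  result₁ = (0 1; 4 4; 4 3)
Along h;k (path 2):
  e0=⟨1,0⟩ h=>⟨3,4⟩ k=>⟨0,4,2⟩
  e1=⟨0,1⟩ h=>⟨2,2⟩ k=>⟨1,4,0⟩
  result₂ = (0 1; 4 4; 2 0)
Equal? distinct morphisms ✗

Answer: DOES NOT COMMUTE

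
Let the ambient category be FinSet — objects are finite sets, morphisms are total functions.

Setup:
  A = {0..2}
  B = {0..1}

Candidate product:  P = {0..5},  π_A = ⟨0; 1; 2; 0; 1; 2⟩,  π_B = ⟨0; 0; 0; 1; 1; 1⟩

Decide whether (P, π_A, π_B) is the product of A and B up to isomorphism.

|A|·|B| = 3·2 = 6;  |P| = 6
Check the pairing map k ↦ (π_A(k), π_B(k)):
  0 ↦ (0,0)
  1 ↦ (1,0)
  2 ↦ (2,0)
  3 ↦ (0,1)
  4 ↦ (1,1)
  5 ↦ (2,1)
distinct pairs in image: 6 / 6 needed
  → bijection onto A×B; projections well-typed.

Answer: VALID PRODUCT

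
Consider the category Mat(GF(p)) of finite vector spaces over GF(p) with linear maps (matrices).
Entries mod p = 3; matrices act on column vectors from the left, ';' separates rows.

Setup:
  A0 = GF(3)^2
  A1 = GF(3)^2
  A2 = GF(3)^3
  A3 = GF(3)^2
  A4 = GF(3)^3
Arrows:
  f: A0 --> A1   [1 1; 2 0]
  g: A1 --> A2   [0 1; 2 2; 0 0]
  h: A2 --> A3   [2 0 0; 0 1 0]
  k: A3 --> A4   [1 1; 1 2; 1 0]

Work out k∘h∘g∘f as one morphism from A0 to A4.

  e0=[1,0] f-->[1,2] g-->[2,0,0] h-->[1,0] k-->[1,1,1]
  e1=[0,1] f-->[1,0] g-->[0,2,0] h-->[0,2] k-->[2,1,0]
⟦path⟧: [1 2; 1 1; 1 0]

Answer: [1 2; 1 1; 1 0]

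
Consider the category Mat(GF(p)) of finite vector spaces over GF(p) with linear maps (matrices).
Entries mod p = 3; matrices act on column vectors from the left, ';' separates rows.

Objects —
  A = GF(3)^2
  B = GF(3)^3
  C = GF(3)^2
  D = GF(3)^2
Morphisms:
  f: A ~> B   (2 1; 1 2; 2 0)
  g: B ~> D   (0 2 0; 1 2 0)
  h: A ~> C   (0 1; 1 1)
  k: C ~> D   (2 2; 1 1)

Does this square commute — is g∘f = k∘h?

1) trace f;g:
  e0=⟨1,0⟩ f~>⟨2,1,2⟩ g~>⟨2,1⟩
  e1=⟨0,1⟩ f~>⟨1,2,0⟩ g~>⟨1,2⟩
  composite₁ = (2 1; 1 2)
2) trace h;k:
  e0=⟨1,0⟩ h~>⟨0,1⟩ k~>⟨2,1⟩
  e1=⟨0,1⟩ h~>⟨1,1⟩ k~>⟨1,2⟩
  composite₂ = (2 1; 1 2)
Equal? YES — commutes

Answer: COMMUTES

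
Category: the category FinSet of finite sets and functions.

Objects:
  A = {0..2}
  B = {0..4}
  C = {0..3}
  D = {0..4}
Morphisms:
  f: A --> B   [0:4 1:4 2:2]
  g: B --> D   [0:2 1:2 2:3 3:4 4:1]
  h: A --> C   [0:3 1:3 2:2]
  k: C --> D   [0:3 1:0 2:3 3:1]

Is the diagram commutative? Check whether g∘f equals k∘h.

Answer: COMMUTES

Work:
Along f;g (path 1):
  0 f-->4 g-->1
  1 f-->4 g-->1
  2 f-->2 g-->3
  composite₁ = [0:1 1:1 2:3]
Along h;k (path 2):
  0 h-->3 k-->1
  1 h-->3 k-->1
  2 h-->2 k-->3
  composite₂ = [0:1 1:1 2:3]
Equal? YES — commutes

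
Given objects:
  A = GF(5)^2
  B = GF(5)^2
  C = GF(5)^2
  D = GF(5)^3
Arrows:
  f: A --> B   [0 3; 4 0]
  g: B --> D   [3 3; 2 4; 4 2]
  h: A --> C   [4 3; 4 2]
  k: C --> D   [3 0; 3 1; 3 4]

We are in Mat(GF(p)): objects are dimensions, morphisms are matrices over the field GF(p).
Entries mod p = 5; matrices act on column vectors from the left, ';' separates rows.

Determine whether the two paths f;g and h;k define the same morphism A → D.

1) trace f;g:
  e0=⟨1,0⟩ f-->⟨0,4⟩ g-->⟨2,1,3⟩
  e1=⟨0,1⟩ f-->⟨3,0⟩ g-->⟨4,1,2⟩
  composite₁ = [2 4; 1 1; 3 2]
2) trace h;k:
  e0=⟨1,0⟩ h-->⟨4,4⟩ k-->⟨2,1,3⟩
  e1=⟨0,1⟩ h-->⟨3,2⟩ k-->⟨4,1,2⟩
  composite₂ = [2 4; 1 1; 3 2]
Equal? YES — commutes

Answer: COMMUTES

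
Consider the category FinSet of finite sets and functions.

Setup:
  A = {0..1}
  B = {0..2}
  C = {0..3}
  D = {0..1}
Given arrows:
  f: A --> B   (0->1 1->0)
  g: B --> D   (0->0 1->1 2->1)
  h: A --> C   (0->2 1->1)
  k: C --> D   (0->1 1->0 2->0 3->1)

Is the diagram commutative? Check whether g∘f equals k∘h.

Along f;g (path 1):
  0 f-->1 g-->1
  1 f-->0 g-->0
  result₁ = (0->1 1->0)
Along h;k (path 2):
  0 h-->2 k-->0
  1 h-->1 k-->0
  result₂ = (0->0 1->0)
Equal? distinct morphisms ✗

Answer: DOES NOT COMMUTE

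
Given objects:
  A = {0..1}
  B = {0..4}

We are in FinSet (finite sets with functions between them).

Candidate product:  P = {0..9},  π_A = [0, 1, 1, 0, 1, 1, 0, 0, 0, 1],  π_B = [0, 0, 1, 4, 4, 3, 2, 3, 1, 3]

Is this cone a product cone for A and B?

|A|·|B| = 2·5 = 10;  |P| = 10
Check the pairing map k ↦ (π_A(k), π_B(k)):
  0 -> (0,0)
  1 -> (1,0)
  2 -> (1,1)
  3 -> (0,4)
  4 -> (1,4)
  5 -> (1,3)
  6 -> (0,2)
  7 -> (0,3)
  8 -> (0,1)
  9 -> (1,3)  ✗ repeats pair of k=5
distinct pairs in image: 9 / 10 needed
  → (1,3) hit at k=5 and k=9

Answer: NOT A VALID PRODUCT — duplicate pair at indices 5,9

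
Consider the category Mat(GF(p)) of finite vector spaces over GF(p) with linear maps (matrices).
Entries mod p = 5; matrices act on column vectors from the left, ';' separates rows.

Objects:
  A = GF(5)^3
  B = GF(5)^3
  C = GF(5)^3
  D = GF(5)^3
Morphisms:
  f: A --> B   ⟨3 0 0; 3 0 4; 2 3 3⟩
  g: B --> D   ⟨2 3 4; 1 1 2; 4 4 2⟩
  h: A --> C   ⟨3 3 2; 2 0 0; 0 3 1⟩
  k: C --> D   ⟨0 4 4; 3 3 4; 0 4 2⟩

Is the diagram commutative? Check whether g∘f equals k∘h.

Answer: COMMUTES

Trace:
Along f;g (path 1):
  e0=[1,0,0] f-->[3,3,2] g-->[3,0,3]
  e1=[0,1,0] f-->[0,0,3] g-->[2,1,1]
  e2=[0,0,1] f-->[0,4,3] g-->[4,0,2]
  composite₁ = ⟨3 2 4; 0 1 0; 3 1 2⟩
Along h;k (path 2):
  e0=[1,0,0] h-->[3,2,0] k-->[3,0,3]
  e1=[0,1,0] h-->[3,0,3] k-->[2,1,1]
  e2=[0,0,1] h-->[2,0,1] k-->[4,0,2]
  composite₂ = ⟨3 2 4; 0 1 0; 3 1 2⟩
Equal? YES — commutes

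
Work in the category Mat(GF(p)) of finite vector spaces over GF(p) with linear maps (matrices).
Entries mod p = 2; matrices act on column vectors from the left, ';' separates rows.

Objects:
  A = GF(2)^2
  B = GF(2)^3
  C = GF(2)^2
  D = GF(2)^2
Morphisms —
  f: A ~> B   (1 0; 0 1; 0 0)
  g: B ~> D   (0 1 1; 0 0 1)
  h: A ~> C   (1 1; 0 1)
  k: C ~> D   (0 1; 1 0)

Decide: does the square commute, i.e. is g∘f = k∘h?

Answer: DOES NOT COMMUTE

Trace:
Along f;g (path 1):
  e0=⟨1,0⟩ f~>⟨1,0,0⟩ g~>⟨0,0⟩
  e1=⟨0,1⟩ f~>⟨0,1,0⟩ g~>⟨1,0⟩
  result₁ = (0 1; 0 0)
Along h;k (path 2):
  e0=⟨1,0⟩ h~>⟨1,0⟩ k~>⟨0,1⟩
  e1=⟨0,1⟩ h~>⟨1,1⟩ k~>⟨1,1⟩
  result₂ = (0 1; 1 1)
Equal? distinct morphisms ✗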